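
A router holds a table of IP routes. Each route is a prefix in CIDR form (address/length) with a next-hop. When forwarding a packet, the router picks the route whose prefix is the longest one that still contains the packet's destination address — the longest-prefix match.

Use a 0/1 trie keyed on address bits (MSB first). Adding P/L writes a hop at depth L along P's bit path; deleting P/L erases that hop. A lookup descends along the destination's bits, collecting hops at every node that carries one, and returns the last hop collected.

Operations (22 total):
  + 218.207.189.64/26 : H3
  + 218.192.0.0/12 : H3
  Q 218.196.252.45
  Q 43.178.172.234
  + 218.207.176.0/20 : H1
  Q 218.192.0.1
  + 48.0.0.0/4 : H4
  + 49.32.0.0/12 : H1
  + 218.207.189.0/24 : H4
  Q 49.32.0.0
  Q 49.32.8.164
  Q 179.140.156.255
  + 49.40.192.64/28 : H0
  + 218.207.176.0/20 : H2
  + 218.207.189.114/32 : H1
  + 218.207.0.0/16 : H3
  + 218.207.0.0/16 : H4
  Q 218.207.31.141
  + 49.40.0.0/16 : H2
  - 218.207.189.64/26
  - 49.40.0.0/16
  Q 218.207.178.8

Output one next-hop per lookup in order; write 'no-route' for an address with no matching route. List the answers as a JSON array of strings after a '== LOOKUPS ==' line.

Trace:
  + 218.207.189.64/26 (H3) depth=26
  + 218.192.0.0/12 (H3) depth=12
  lookup 218.196.252.45: bits 110110101100 walk d0:-→d1:-→d2:-→d3:-→d4:-→d5:-→d6:-→d7:-→d8:-→d9:-→d10:-→d11:-→d12:H3 -> H3
  lookup 43.178.172.234: bits ε walk d0:- -> no-route
  + 218.207.176.0/20 (H1) depth=20
  lookup 218.192.0.1: bits 110110101100 walk d0:-→d1:-→d2:-→d3:-→d4:-→d5:-→d6:-→d7:-→d8:-→d9:-→d10:-→d11:-→d12:H3 -> H3
  + 48.0.0.0/4 (H4) depth=4
  + 49.32.0.0/12 (H1) depth=12
  + 218.207.189.0/24 (H4) depth=24
  lookup 49.32.0.0: bits 001100010010 walk d0:-→d1:-→d2:-→d3:-→d4:H4→d5:-→d6:-→d7:-→d8:-→d9:-→d10:-→d11:-→d12:H1 -> H1
  lookup 49.32.8.164: bits 001100010010 walk d0:-→d1:-→d2:-→d3:-→d4:H4→d5:-→d6:-→d7:-→d8:-→d9:-→d10:-→d11:-→d12:H1 -> H1
  lookup 179.140.156.255: bits 1 walk d0:-→d1:- -> no-route
  + 49.40.192.64/28 (H0) depth=28
  + 218.207.176.0/20 (H2) depth=20
  + 218.207.189.114/32 (H1) depth=32
  + 218.207.0.0/16 (H3) depth=16
  + 218.207.0.0/16 (H4) depth=16
  lookup 218.207.31.141: bits 1101101011001111 walk d0:-→d1:-→d2:-→d3:-→d4:-→d5:-→d6:-→d7:-→d8:-→d9:-→d10:-→d11:-→d12:H3→d13:-→d14:-→d15:-→d16:H4 -> H4
  + 49.40.0.0/16 (H2) depth=16
  del 218.207.189.64/26 (clear depth 26)
  del 49.40.0.0/16 (clear depth 16)
  lookup 218.207.178.8: bits 11011010110011111011 walk d0:-→d1:-→d2:-→d3:-→d4:-→d5:-→d6:-→d7:-→d8:-→d9:-→d10:-→d11:-→d12:H3→d13:-→d14:-→d15:-→d16:H4→d17:-→d18:-→d19:-→d20:H2 -> H2

== LOOKUPS ==
["H3","no-route","H3","H1","H1","no-route","H4","H2"]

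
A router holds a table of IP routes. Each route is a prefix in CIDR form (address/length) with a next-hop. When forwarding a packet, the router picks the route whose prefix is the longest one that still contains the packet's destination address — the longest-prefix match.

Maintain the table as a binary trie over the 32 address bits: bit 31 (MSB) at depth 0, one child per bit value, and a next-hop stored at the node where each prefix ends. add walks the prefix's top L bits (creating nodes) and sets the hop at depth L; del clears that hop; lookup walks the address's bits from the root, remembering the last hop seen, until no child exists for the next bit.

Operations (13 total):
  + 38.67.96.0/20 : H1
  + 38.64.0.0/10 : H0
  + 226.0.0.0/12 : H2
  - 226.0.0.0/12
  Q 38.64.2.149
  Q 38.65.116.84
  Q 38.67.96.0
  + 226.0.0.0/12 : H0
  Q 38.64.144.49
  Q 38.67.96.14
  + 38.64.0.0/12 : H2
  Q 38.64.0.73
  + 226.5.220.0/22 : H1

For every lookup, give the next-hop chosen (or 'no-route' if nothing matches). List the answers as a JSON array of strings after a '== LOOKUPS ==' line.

Apply in order:
  add 38.67.96.0/20 -> H1 at depth 20
  add 38.64.0.0/10 -> H0 at depth 10
  add 226.0.0.0/12 -> H2 at depth 12
  - 226.0.0.0/12 clear@12
  ? 38.64.2.149  path d0:-→d1:-→d2:-→d3:-→d4:-→d5:-→d6:-→d7:-→d8:-→d9:-→d10:H0→d11:-→d12:-→d13:-→d14:-  best=H0
  ? 38.65.116.84  path d0:-→d1:-→d2:-→d3:-→d4:-→d5:-→d6:-→d7:-→d8:-→d9:-→d10:H0→d11:-→d12:-→d13:-→d14:-  best=H0
  ? 38.67.96.0  path d0:-→d1:-→d2:-→d3:-→d4:-→d5:-→d6:-→d7:-→d8:-→d9:-→d10:H0→d11:-→d12:-→d13:-→d14:-→d15:-→d16:-→d17:-→d18:-→d19:-→d20:H1  best=H1
  add 226.0.0.0/12 -> H0 at depth 12
  ? 38.64.144.49  path d0:-→d1:-→d2:-→d3:-→d4:-→d5:-→d6:-→d7:-→d8:-→d9:-→d10:H0→d11:-→d12:-→d13:-→d14:-  best=H0
  ? 38.67.96.14  path d0:-→d1:-→d2:-→d3:-→d4:-→d5:-→d6:-→d7:-→d8:-→d9:-→d10:H0→d11:-→d12:-→d13:-→d14:-→d15:-→d16:-→d17:-→d18:-→d19:-→d20:H1  best=H1
  add 38.64.0.0/12 -> H2 at depth 12
  ? 38.64.0.73  path d0:-→d1:-→d2:-→d3:-→d4:-→d5:-→d6:-→d7:-→d8:-→d9:-→d10:H0→d11:-→d12:H2→d13:-→d14:-  best=H2
  add 226.5.220.0/22 -> H1 at depth 22

== LOOKUPS ==
["H0","H0","H1","H0","H1","H2"]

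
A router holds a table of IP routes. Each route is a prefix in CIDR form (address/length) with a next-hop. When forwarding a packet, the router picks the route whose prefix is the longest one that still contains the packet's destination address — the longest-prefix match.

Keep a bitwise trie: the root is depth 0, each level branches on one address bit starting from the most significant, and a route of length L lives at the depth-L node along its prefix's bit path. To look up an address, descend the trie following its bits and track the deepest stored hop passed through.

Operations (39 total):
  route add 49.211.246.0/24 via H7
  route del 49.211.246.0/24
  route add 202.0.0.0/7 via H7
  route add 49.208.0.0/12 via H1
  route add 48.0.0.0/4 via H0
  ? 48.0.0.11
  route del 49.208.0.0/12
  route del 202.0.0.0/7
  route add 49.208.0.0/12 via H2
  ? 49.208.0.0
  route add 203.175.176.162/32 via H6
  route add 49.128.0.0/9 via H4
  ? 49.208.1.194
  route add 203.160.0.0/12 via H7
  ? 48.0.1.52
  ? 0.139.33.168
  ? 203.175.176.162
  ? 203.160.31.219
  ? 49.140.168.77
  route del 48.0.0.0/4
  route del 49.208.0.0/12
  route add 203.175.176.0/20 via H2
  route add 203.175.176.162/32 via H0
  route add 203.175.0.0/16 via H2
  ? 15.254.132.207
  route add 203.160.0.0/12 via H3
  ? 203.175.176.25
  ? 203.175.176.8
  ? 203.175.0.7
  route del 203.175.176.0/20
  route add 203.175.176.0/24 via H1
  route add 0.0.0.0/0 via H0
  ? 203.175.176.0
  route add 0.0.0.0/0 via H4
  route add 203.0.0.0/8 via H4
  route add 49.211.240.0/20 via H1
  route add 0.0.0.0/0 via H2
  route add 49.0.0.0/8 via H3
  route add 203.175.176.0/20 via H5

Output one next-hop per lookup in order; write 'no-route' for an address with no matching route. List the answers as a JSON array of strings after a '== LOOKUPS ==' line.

Process each operation:
  + 49.211.246.0/24 (H7) depth=24
  - 49.211.246.0/24 clear@24
  + 202.0.0.0/7 (H7) depth=7
  + 49.208.0.0/12 (H1) depth=12
  + 48.0.0.0/4 (H0) depth=4
  Q 48.0.0.11: descend 0011000 ; hops seen [H0] ; pick H0
  - 49.208.0.0/12 clear@12
  - 202.0.0.0/7 clear@7
  + 49.208.0.0/12 (H2) depth=12
  Q 49.208.0.0: descend 00110001110100 ; hops seen [H0,H2] ; pick H2
  + 203.175.176.162/32 (H6) depth=32
  + 49.128.0.0/9 (H4) depth=9
  Q 49.208.1.194: descend 00110001110100 ; hops seen [H0,H4,H2] ; pick H2
  + 203.160.0.0/12 (H7) depth=12
  Q 48.0.1.52: descend 0011000 ; hops seen [H0] ; pick H0
  Q 0.139.33.168: descend 00 ; hops seen [∅] ; pick no-route
  Q 203.175.176.162: descend 11001011101011111011000010100010 ; hops seen [H7,H6] ; pick H6
  Q 203.160.31.219: descend 110010111010 ; hops seen [H7] ; pick H7
  Q 49.140.168.77: descend 001100011 ; hops seen [H0,H4] ; pick H4
  - 48.0.0.0/4 clear@4
  - 49.208.0.0/12 clear@12
  + 203.175.176.0/20 (H2) depth=20
  + 203.175.176.162/32 (H0) depth=32
  + 203.175.0.0/16 (H2) depth=16
  Q 15.254.132.207: descend 00 ; hops seen [∅] ; pick no-route
  + 203.160.0.0/12 (H3) depth=12
  Q 203.175.176.25: descend 110010111010111110110000 ; hops seen [H3,H2,H2] ; pick H2
  Q 203.175.176.8: descend 110010111010111110110000 ; hops seen [H3,H2,H2] ; pick H2
  Q 203.175.0.7: descend 1100101110101111 ; hops seen [H3,H2] ; pick H2
  - 203.175.176.0/20 clear@20
  + 203.175.176.0/24 (H1) depth=24
  + 0.0.0.0/0 (H0) depth=0
  Q 203.175.176.0: descend 110010111010111110110000 ; hops seen [H0,H3,H2,H1] ; pick H1
  + 0.0.0.0/0 (H4) depth=0
  + 203.0.0.0/8 (H4) depth=8
  + 49.211.240.0/20 (H1) depth=20
  + 0.0.0.0/0 (H2) depth=0
  + 49.0.0.0/8 (H3) depth=8
  + 203.175.176.0/20 (H5) depth=20

== LOOKUPS ==
["H0","H2","H2","H0","no-route","H6","H7","H4","no-route","H2","H2","H2","H1"]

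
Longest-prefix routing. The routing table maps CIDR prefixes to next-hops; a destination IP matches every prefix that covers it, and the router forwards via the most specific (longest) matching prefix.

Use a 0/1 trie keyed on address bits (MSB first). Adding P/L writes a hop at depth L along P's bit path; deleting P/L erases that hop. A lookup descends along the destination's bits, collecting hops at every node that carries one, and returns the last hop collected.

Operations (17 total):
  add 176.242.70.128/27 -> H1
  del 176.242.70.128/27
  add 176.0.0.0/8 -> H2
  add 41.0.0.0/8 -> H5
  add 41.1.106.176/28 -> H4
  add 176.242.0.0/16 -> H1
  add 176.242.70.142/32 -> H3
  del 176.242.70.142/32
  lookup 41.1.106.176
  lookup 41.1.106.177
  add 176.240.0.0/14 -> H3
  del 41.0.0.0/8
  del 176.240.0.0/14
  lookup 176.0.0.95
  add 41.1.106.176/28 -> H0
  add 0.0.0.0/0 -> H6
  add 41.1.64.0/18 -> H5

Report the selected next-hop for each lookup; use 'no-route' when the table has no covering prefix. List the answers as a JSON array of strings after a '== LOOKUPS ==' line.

Apply in order:
  add 176.242.70.128/27 -> H1 at depth 27
  - 176.242.70.128/27 clear@27
  add 176.0.0.0/8 -> H2 at depth 8
  add 41.0.0.0/8 -> H5 at depth 8
  add 41.1.106.176/28 -> H4 at depth 28
  add 176.242.0.0/16 -> H1 at depth 16
  add 176.242.70.142/32 -> H3 at depth 32
  - 176.242.70.142/32 clear@32
  ? 41.1.106.176  path d0:-→d1:-→d2:-→d3:-→d4:-→d5:-→d6:-→d7:-→d8:H5→d9:-→d10:-→d11:-→d12:-→d13:-→d14:-→d15:-→d16:-→d17:-→d18:-→d19:-→d20:-→d21:-→d22:-→d23:-→d24:-→d25:-→d26:-→d27:-→d28:H4  best=H4
  ? 41.1.106.177  path d0:-→d1:-→d2:-→d3:-→d4:-→d5:-→d6:-→d7:-→d8:H5→d9:-→d10:-→d11:-→d12:-→d13:-→d14:-→d15:-→d16:-→d17:-→d18:-→d19:-→d20:-→d21:-→d22:-→d23:-→d24:-→d25:-→d26:-→d27:-→d28:H4  best=H4
  add 176.240.0.0/14 -> H3 at depth 14
  - 41.0.0.0/8 clear@8
  - 176.240.0.0/14 clear@14
  ? 176.0.0.95  path d0:-→d1:-→d2:-→d3:-→d4:-→d5:-→d6:-→d7:-→d8:H2  best=H2
  add 41.1.106.176/28 -> H0 at depth 28
  add 0.0.0.0/0 -> H6 at depth 0
  add 41.1.64.0/18 -> H5 at depth 18

== LOOKUPS ==
["H4","H4","H2"]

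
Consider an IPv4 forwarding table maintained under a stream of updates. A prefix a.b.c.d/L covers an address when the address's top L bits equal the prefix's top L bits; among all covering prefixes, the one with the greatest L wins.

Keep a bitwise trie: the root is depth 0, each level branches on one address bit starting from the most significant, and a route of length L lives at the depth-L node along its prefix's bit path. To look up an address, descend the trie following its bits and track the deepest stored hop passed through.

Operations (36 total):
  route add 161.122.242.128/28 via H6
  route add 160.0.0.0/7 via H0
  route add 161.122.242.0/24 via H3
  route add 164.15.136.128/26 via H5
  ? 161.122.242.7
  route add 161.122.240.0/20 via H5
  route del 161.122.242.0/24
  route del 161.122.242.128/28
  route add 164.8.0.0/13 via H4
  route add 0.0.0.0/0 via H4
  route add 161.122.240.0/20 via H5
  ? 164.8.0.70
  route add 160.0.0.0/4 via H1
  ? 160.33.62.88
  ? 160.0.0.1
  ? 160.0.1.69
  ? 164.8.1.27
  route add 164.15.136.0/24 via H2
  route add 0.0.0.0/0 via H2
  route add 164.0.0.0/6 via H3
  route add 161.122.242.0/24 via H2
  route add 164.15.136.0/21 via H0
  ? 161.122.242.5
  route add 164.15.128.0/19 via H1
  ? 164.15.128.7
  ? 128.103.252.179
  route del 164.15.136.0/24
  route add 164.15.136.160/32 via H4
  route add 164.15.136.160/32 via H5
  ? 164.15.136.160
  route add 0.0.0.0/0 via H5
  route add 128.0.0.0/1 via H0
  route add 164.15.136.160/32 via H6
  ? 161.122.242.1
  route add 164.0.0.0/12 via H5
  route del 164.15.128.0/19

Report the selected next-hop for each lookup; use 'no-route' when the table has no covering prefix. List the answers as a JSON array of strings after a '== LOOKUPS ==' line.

Trace:
  add 161.122.242.128/28 -> H6 at depth 28
  add 160.0.0.0/7 -> H0 at depth 7
  add 161.122.242.0/24 -> H3 at depth 24
  add 164.15.136.128/26 -> H5 at depth 26
  ? 161.122.242.7  path d0:-→d1:-→d2:-→d3:-→d4:-→d5:-→d6:-→d7:H0→d8:-→d9:-→d10:-→d11:-→d12:-→d13:-→d14:-→d15:-→d16:-→d17:-→d18:-→d19:-→d20:-→d21:-→d22:-→d23:-→d24:H3  best=H3
  add 161.122.240.0/20 -> H5 at depth 20
  del 161.122.242.0/24 (clear depth 24)
  del 161.122.242.128/28 (clear depth 28)
  add 164.8.0.0/13 -> H4 at depth 13
  add 0.0.0.0/0 -> H4 at depth 0
  add 161.122.240.0/20 -> H5 at depth 20
  ? 164.8.0.70  path d0:H4→d1:-→d2:-→d3:-→d4:-→d5:-→d6:-→d7:-→d8:-→d9:-→d10:-→d11:-→d12:-→d13:H4  best=H4
  add 160.0.0.0/4 -> H1 at depth 4
  ? 160.33.62.88  path d0:H4→d1:-→d2:-→d3:-→d4:H1→d5:-→d6:-→d7:H0  best=H0
  ? 160.0.0.1  path d0:H4→d1:-→d2:-→d3:-→d4:H1→d5:-→d6:-→d7:H0  best=H0
  ? 160.0.1.69  path d0:H4→d1:-→d2:-→d3:-→d4:H1→d5:-→d6:-→d7:H0  best=H0
  ? 164.8.1.27  path d0:H4→d1:-→d2:-→d3:-→d4:H1→d5:-→d6:-→d7:-→d8:-→d9:-→d10:-→d11:-→d12:-→d13:H4  best=H4
  add 164.15.136.0/24 -> H2 at depth 24
  add 0.0.0.0/0 -> H2 at depth 0
  add 164.0.0.0/6 -> H3 at depth 6
  add 161.122.242.0/24 -> H2 at depth 24
  add 164.15.136.0/21 -> H0 at depth 21
  ? 161.122.242.5  path d0:H2→d1:-→d2:-→d3:-→d4:H1→d5:-→d6:-→d7:H0→d8:-→d9:-→d10:-→d11:-→d12:-→d13:-→d14:-→d15:-→d16:-→d17:-→d18:-→d19:-→d20:H5→d21:-→d22:-→d23:-→d24:H2  best=H2
  add 164.15.128.0/19 -> H1 at depth 19
  ? 164.15.128.7  path d0:H2→d1:-→d2:-→d3:-→d4:H1→d5:-→d6:H3→d7:-→d8:-→d9:-→d10:-→d11:-→d12:-→d13:H4→d14:-→d15:-→d16:-→d17:-→d18:-→d19:H1→d20:-  best=H1
  ? 128.103.252.179  path d0:H2→d1:-→d2:-  best=H2
  del 164.15.136.0/24 (clear depth 24)
  add 164.15.136.160/32 -> H4 at depth 32
  add 164.15.136.160/32 -> H5 at depth 32
  ? 164.15.136.160  path d0:H2→d1:-→d2:-→d3:-→d4:H1→d5:-→d6:H3→d7:-→d8:-→d9:-→d10:-→d11:-→d12:-→d13:H4→d14:-→d15:-→d16:-→d17:-→d18:-→d19:H1→d20:-→d21:H0→d22:-→d23:-→d24:-→d25:-→d26:H5→d27:-→d28:-→d29:-→d30:-→d31:-→d32:H5  best=H5
  add 0.0.0.0/0 -> H5 at depth 0
  add 128.0.0.0/1 -> H0 at depth 1
  add 164.15.136.160/32 -> H6 at depth 32
  ? 161.122.242.1  path d0:H5→d1:H0→d2:-→d3:-→d4:H1→d5:-→d6:-→d7:H0→d8:-→d9:-→d10:-→d11:-→d12:-→d13:-→d14:-→d15:-→d16:-→d17:-→d18:-→d19:-→d20:H5→d21:-→d22:-→d23:-→d24:H2  best=H2
  add 164.0.0.0/12 -> H5 at depth 12
  del 164.15.128.0/19 (clear depth 19)

== LOOKUPS ==
["H3","H4","H0","H0","H0","H4","H2","H1","H2","H5","H2"]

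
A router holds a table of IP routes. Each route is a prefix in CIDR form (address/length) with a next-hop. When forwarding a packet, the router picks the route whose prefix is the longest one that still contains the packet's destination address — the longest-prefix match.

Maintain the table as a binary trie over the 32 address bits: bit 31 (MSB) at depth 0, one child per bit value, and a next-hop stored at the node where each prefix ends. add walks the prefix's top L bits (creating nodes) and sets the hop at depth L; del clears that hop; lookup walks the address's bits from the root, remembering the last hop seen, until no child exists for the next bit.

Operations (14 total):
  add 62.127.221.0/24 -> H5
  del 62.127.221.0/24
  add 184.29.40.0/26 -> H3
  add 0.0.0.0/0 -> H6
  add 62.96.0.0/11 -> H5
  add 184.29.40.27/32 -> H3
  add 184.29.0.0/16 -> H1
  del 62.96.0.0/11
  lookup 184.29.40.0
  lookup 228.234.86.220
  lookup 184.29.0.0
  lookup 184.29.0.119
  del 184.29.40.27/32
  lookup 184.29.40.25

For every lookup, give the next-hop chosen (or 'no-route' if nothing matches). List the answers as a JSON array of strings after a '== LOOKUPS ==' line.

Apply in order:
  + 62.127.221.0/24 (H5) depth=24
  del 62.127.221.0/24 (clear depth 24)
  + 184.29.40.0/26 (H3) depth=26
  + 0.0.0.0/0 (H6) depth=0
  + 62.96.0.0/11 (H5) depth=11
  + 184.29.40.27/32 (H3) depth=32
  + 184.29.0.0/16 (H1) depth=16
  del 62.96.0.0/11 (clear depth 11)
  Q 184.29.40.0: descend 101110000001110100101000000 ; hops seen [H6,H1,H3] ; pick H3
  Q 228.234.86.220: descend 1 ; hops seen [H6] ; pick H6
  Q 184.29.0.0: descend 101110000001110100 ; hops seen [H6,H1] ; pick H1
  Q 184.29.0.119: descend 101110000001110100 ; hops seen [H6,H1] ; pick H1
  del 184.29.40.27/32 (clear depth 32)
  Q 184.29.40.25: descend 101110000001110100101000000110 ; hops seen [H6,H1,H3] ; pick H3

== LOOKUPS ==
["H3","H6","H1","H1","H3"]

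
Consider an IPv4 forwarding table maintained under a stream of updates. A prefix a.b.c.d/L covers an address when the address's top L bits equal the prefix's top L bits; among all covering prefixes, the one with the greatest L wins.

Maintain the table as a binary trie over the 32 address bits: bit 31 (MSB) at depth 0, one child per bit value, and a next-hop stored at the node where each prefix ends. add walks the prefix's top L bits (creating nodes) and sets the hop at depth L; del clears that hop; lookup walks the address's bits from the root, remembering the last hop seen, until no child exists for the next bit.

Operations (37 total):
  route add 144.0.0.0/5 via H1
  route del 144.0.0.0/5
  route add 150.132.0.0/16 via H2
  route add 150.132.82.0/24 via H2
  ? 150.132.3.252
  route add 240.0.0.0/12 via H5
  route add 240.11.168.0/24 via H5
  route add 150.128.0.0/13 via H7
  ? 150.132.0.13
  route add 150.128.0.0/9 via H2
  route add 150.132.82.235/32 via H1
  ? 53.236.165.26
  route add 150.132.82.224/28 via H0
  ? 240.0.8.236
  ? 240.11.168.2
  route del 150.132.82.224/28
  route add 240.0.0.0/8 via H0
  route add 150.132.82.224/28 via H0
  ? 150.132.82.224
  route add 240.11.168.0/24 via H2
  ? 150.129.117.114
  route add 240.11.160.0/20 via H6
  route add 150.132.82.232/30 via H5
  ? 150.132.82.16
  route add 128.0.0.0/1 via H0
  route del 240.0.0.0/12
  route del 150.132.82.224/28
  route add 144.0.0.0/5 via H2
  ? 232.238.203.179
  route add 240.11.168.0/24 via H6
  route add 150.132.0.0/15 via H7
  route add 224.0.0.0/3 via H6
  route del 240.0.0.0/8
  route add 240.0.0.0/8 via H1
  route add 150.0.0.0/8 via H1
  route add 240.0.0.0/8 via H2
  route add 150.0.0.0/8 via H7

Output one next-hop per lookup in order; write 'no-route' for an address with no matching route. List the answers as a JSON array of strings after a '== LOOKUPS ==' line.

Apply in order:
  add 144.0.0.0/5 -> H1 at depth 5
  - 144.0.0.0/5 clear@5
  add 150.132.0.0/16 -> H2 at depth 16
  add 150.132.82.0/24 -> H2 at depth 24
  ? 150.132.3.252  path d0:-→d1:-→d2:-→d3:-→d4:-→d5:-→d6:-→d7:-→d8:-→d9:-→d10:-→d11:-→d12:-→d13:-→d14:-→d15:-→d16:H2→d17:-  best=H2
  add 240.0.0.0/12 -> H5 at depth 12
  add 240.11.168.0/24 -> H5 at depth 24
  add 150.128.0.0/13 -> H7 at depth 13
  ? 150.132.0.13  path d0:-→d1:-→d2:-→d3:-→d4:-→d5:-→d6:-→d7:-→d8:-→d9:-→d10:-→d11:-→d12:-→d13:H7→d14:-→d15:-→d16:H2→d17:-  best=H2
  add 150.128.0.0/9 -> H2 at depth 9
  add 150.132.82.235/32 -> H1 at depth 32
  ? 53.236.165.26  path d0:-  best=no-route
  add 150.132.82.224/28 -> H0 at depth 28
  ? 240.0.8.236  path d0:-→d1:-→d2:-→d3:-→d4:-→d5:-→d6:-→d7:-→d8:-→d9:-→d10:-→d11:-→d12:H5  best=H5
  ? 240.11.168.2  path d0:-→d1:-→d2:-→d3:-→d4:-→d5:-→d6:-→d7:-→d8:-→d9:-→d10:-→d11:-→d12:H5→d13:-→d14:-→d15:-→d16:-→d17:-→d18:-→d19:-→d20:-→d21:-→d22:-→d23:-→d24:H5  best=H5
  - 150.132.82.224/28 clear@28
  add 240.0.0.0/8 -> H0 at depth 8
  add 150.132.82.224/28 -> H0 at depth 28
  ? 150.132.82.224  path d0:-→d1:-→d2:-→d3:-→d4:-→d5:-→d6:-→d7:-→d8:-→d9:H2→d10:-→d11:-→d12:-→d13:H7→d14:-→d15:-→d16:H2→d17:-→d18:-→d19:-→d20:-→d21:-→d22:-→d23:-→d24:H2→d25:-→d26:-→d27:-→d28:H0  best=H0
  add 240.11.168.0/24 -> H2 at depth 24
  ? 150.129.117.114  path d0:-→d1:-→d2:-→d3:-→d4:-→d5:-→d6:-→d7:-→d8:-→d9:H2→d10:-→d11:-→d12:-→d13:H7  best=H7
  add 240.11.160.0/20 -> H6 at depth 20
  add 150.132.82.232/30 -> H5 at depth 30
  ? 150.132.82.16  path d0:-→d1:-→d2:-→d3:-→d4:-→d5:-→d6:-→d7:-→d8:-→d9:H2→d10:-→d11:-→d12:-→d13:H7→d14:-→d15:-→d16:H2→d17:-→d18:-→d19:-→d20:-→d21:-→d22:-→d23:-→d24:H2  best=H2
  add 128.0.0.0/1 -> H0 at depth 1
  - 240.0.0.0/12 clear@12
  - 150.132.82.224/28 clear@28
  add 144.0.0.0/5 -> H2 at depth 5
  ? 232.238.203.179  path d0:-→d1:H0→d2:-→d3:-  best=H0
  add 240.11.168.0/24 -> H6 at depth 24
  add 150.132.0.0/15 -> H7 at depth 15
  add 224.0.0.0/3 -> H6 at depth 3
  - 240.0.0.0/8 clear@8
  add 240.0.0.0/8 -> H1 at depth 8
  add 150.0.0.0/8 -> H1 at depth 8
  add 240.0.0.0/8 -> H2 at depth 8
  add 150.0.0.0/8 -> H7 at depth 8

== LOOKUPS ==
["H2","H2","no-route","H5","H5","H0","H7","H2","H0"]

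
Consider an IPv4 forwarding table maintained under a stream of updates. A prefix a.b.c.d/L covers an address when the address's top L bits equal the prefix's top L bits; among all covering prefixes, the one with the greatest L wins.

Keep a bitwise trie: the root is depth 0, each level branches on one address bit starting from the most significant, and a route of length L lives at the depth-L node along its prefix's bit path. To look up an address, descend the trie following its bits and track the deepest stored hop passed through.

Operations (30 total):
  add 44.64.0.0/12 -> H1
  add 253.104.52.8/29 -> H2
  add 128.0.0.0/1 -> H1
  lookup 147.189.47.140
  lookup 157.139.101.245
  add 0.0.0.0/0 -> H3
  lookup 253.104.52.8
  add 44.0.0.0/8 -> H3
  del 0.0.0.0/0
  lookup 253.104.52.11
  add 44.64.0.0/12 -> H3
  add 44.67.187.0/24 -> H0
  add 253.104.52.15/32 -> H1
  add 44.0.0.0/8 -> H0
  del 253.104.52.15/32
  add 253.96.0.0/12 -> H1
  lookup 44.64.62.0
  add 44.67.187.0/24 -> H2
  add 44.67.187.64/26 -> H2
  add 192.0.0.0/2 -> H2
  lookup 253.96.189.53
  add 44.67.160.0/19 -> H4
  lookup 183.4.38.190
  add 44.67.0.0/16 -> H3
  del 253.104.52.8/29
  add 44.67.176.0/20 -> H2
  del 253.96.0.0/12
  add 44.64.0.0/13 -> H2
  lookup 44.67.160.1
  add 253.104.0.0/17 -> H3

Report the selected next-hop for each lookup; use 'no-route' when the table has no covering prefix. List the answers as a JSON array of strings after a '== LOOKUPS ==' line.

Trace:
  + 44.64.0.0/12 (H1) depth=12
  + 253.104.52.8/29 (H2) depth=29
  + 128.0.0.0/1 (H1) depth=1
  Q 147.189.47.140: descend 1 ; hops seen [H1] ; pick H1
  Q 157.139.101.245: descend 1 ; hops seen [H1] ; pick H1
  + 0.0.0.0/0 (H3) depth=0
  Q 253.104.52.8: descend 11111101011010000011010000001 ; hops seen [H3,H1,H2] ; pick H2
  + 44.0.0.0/8 (H3) depth=8
  - 0.0.0.0/0 clear@0
  Q 253.104.52.11: descend 11111101011010000011010000001 ; hops seen [H1,H2] ; pick H2
  + 44.64.0.0/12 (H3) depth=12
  + 44.67.187.0/24 (H0) depth=24
  + 253.104.52.15/32 (H1) depth=32
  + 44.0.0.0/8 (H0) depth=8
  - 253.104.52.15/32 clear@32
  + 253.96.0.0/12 (H1) depth=12
  Q 44.64.62.0: descend 00101100010000 ; hops seen [H0,H3] ; pick H3
  + 44.67.187.0/24 (H2) depth=24
  + 44.67.187.64/26 (H2) depth=26
  + 192.0.0.0/2 (H2) depth=2
  Q 253.96.189.53: descend 111111010110 ; hops seen [H1,H2,H1] ; pick H1
  + 44.67.160.0/19 (H4) depth=19
  Q 183.4.38.190: descend 1 ; hops seen [H1] ; pick H1
  + 44.67.0.0/16 (H3) depth=16
  - 253.104.52.8/29 clear@29
  + 44.67.176.0/20 (H2) depth=20
  - 253.96.0.0/12 clear@12
  + 44.64.0.0/13 (H2) depth=13
  Q 44.67.160.1: descend 0010110001000011101 ; hops seen [H0,H3,H2,H3,H4] ; pick H4
  + 253.104.0.0/17 (H3) depth=17

== LOOKUPS ==
["H1","H1","H2","H2","H3","H1","H1","H4"]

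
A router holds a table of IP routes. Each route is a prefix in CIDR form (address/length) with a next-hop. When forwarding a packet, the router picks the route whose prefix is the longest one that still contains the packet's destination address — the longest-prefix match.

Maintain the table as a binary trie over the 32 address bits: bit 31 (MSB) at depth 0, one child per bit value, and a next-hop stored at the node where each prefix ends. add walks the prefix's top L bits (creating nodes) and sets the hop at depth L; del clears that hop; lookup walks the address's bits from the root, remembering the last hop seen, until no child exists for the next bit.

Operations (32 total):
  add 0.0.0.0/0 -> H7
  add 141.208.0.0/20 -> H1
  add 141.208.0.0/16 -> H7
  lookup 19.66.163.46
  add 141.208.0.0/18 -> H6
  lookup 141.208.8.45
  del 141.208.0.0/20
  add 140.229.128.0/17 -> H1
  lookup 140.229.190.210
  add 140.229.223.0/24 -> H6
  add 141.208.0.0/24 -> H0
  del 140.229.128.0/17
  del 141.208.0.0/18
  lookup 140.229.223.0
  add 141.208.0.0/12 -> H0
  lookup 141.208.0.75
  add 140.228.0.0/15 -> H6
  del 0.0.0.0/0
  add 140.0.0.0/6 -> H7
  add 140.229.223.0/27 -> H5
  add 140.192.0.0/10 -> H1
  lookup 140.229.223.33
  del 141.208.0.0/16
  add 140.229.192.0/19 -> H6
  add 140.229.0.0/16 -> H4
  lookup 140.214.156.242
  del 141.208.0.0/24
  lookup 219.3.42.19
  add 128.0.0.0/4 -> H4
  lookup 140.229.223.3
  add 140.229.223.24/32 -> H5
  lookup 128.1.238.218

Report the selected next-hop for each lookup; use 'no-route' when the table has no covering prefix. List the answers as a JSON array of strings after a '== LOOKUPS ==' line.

Trace:
  + 0.0.0.0/0 (H7) depth=0
  + 141.208.0.0/20 (H1) depth=20
  + 141.208.0.0/16 (H7) depth=16
  ? 19.66.163.46  path d0:H7  best=H7
  + 141.208.0.0/18 (H6) depth=18
  ? 141.208.8.45  path d0:H7→d1:-→d2:-→d3:-→d4:-→d5:-→d6:-→d7:-→d8:-→d9:-→d10:-→d11:-→d12:-→d13:-→d14:-→d15:-→d16:H7→d17:-→d18:H6→d19:-→d20:H1  best=H1
  del 141.208.0.0/20 (clear depth 20)
  + 140.229.128.0/17 (H1) depth=17
  ? 140.229.190.210  path d0:H7→d1:-→d2:-→d3:-→d4:-→d5:-→d6:-→d7:-→d8:-→d9:-→d10:-→d11:-→d12:-→d13:-→d14:-→d15:-→d16:-→d17:H1  best=H1
  + 140.229.223.0/24 (H6) depth=24
  + 141.208.0.0/24 (H0) depth=24
  del 140.229.128.0/17 (clear depth 17)
  del 141.208.0.0/18 (clear depth 18)
  ? 140.229.223.0  path d0:H7→d1:-→d2:-→d3:-→d4:-→d5:-→d6:-→d7:-→d8:-→d9:-→d10:-→d11:-→d12:-→d13:-→d14:-→d15:-→d16:-→d17:-→d18:-→d19:-→d20:-→d21:-→d22:-→d23:-→d24:H6  best=H6
  + 141.208.0.0/12 (H0) depth=12
  ? 141.208.0.75  path d0:H7→d1:-→d2:-→d3:-→d4:-→d5:-→d6:-→d7:-→d8:-→d9:-→d10:-→d11:-→d12:H0→d13:-→d14:-→d15:-→d16:H7→d17:-→d18:-→d19:-→d20:-→d21:-→d22:-→d23:-→d24:H0  best=H0
  + 140.228.0.0/15 (H6) depth=15
  del 0.0.0.0/0 (clear depth 0)
  + 140.0.0.0/6 (H7) depth=6
  + 140.229.223.0/27 (H5) depth=27
  + 140.192.0.0/10 (H1) depth=10
  ? 140.229.223.33  path d0:-→d1:-→d2:-→d3:-→d4:-→d5:-→d6:H7→d7:-→d8:-→d9:-→d10:H1→d11:-→d12:-→d13:-→d14:-→d15:H6→d16:-→d17:-→d18:-→d19:-→d20:-→d21:-→d22:-→d23:-→d24:H6→d25:-→d26:-  best=H6
  del 141.208.0.0/16 (clear depth 16)
  + 140.229.192.0/19 (H6) depth=19
  + 140.229.0.0/16 (H4) depth=16
  ? 140.214.156.242  path d0:-→d1:-→d2:-→d3:-→d4:-→d5:-→d6:H7→d7:-→d8:-→d9:-→d10:H1  best=H1
  del 141.208.0.0/24 (clear depth 24)
  ? 219.3.42.19  path d0:-→d1:-  best=no-route
  + 128.0.0.0/4 (H4) depth=4
  ? 140.229.223.3  path d0:-→d1:-→d2:-→d3:-→d4:H4→d5:-→d6:H7→d7:-→d8:-→d9:-→d10:H1→d11:-→d12:-→d13:-→d14:-→d15:H6→d16:H4→d17:-→d18:-→d19:H6→d20:-→d21:-→d22:-→d23:-→d24:H6→d25:-→d26:-→d27:H5  best=H5
  + 140.229.223.24/32 (H5) depth=32
  ? 128.1.238.218  path d0:-→d1:-→d2:-→d3:-→d4:H4  best=H4

== LOOKUPS ==
["H7","H1","H1","H6","H0","H6","H1","no-route","H5","H4"]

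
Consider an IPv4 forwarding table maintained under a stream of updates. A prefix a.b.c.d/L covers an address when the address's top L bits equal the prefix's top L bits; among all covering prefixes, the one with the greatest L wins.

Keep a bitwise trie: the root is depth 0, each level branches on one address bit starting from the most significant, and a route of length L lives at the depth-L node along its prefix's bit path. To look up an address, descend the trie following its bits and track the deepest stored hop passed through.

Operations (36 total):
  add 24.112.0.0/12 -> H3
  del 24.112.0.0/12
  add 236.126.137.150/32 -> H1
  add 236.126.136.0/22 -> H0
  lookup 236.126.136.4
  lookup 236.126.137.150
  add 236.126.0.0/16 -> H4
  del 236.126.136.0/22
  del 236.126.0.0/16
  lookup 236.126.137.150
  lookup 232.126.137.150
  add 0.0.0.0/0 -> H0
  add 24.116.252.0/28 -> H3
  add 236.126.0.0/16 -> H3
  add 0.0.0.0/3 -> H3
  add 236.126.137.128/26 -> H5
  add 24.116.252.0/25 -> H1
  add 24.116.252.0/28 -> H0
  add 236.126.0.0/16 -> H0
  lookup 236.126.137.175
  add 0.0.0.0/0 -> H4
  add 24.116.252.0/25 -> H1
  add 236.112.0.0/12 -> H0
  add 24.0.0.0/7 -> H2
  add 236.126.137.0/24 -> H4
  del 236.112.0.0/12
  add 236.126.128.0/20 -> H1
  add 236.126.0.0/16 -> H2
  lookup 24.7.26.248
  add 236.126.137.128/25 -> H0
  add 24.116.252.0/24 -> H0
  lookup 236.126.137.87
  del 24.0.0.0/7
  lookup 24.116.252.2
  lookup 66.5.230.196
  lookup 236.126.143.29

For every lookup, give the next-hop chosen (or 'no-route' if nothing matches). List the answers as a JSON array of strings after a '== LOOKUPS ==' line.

Trace:
  + 24.112.0.0/12 (H3) depth=12
  - 24.112.0.0/12 clear@12
  + 236.126.137.150/32 (H1) depth=32
  + 236.126.136.0/22 (H0) depth=22
  Q 236.126.136.4: descend 11101100011111101000100 ; hops seen [H0] ; pick H0
  Q 236.126.137.150: descend 11101100011111101000100110010110 ; hops seen [H0,H1] ; pick H1
  + 236.126.0.0/16 (H4) depth=16
  - 236.126.136.0/22 clear@22
  - 236.126.0.0/16 clear@16
  Q 236.126.137.150: descend 11101100011111101000100110010110 ; hops seen [H1] ; pick H1
  Q 232.126.137.150: descend 11101 ; hops seen [∅] ; pick no-route
  + 0.0.0.0/0 (H0) depth=0
  + 24.116.252.0/28 (H3) depth=28
  + 236.126.0.0/16 (H3) depth=16
  + 0.0.0.0/3 (H3) depth=3
  + 236.126.137.128/26 (H5) depth=26
  + 24.116.252.0/25 (H1) depth=25
  + 24.116.252.0/28 (H0) depth=28
  + 236.126.0.0/16 (H0) depth=16
  Q 236.126.137.175: descend 11101100011111101000100110 ; hops seen [H0,H0,H5] ; pick H5
  + 0.0.0.0/0 (H4) depth=0
  + 24.116.252.0/25 (H1) depth=25
  + 236.112.0.0/12 (H0) depth=12
  + 24.0.0.0/7 (H2) depth=7
  + 236.126.137.0/24 (H4) depth=24
  - 236.112.0.0/12 clear@12
  + 236.126.128.0/20 (H1) depth=20
  + 236.126.0.0/16 (H2) depth=16
  Q 24.7.26.248: descend 000110000 ; hops seen [H4,H3,H2] ; pick H2
  + 236.126.137.128/25 (H0) depth=25
  + 24.116.252.0/24 (H0) depth=24
  Q 236.126.137.87: descend 111011000111111010001001 ; hops seen [H4,H2,H1,H4] ; pick H4
  - 24.0.0.0/7 clear@7
  Q 24.116.252.2: descend 0001100001110100111111000000 ; hops seen [H4,H3,H0,H1,H0] ; pick H0
  Q 66.5.230.196: descend 0 ; hops seen [H4] ; pick H4
  Q 236.126.143.29: descend 111011000111111010001 ; hops seen [H4,H2,H1] ; pick H1

== LOOKUPS ==
["H0","H1","H1","no-route","H5","H2","H4","H0","H4","H1"]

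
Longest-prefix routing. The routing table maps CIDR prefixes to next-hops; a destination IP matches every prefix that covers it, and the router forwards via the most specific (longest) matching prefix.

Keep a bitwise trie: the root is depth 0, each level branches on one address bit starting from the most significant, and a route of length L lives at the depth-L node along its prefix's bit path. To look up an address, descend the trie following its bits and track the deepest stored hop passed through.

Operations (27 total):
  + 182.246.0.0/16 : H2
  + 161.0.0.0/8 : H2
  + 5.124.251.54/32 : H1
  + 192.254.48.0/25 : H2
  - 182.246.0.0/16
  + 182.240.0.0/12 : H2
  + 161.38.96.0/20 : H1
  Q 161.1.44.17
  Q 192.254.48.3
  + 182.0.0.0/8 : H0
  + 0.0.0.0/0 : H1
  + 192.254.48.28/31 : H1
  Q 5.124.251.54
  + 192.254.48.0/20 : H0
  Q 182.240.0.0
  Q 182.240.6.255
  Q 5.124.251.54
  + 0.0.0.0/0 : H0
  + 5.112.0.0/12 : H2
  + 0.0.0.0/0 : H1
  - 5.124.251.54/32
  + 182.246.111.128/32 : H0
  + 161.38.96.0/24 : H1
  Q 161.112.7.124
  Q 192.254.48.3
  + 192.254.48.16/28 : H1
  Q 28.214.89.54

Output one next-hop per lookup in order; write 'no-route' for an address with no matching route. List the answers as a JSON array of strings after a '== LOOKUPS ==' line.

Process each operation:
  + 182.246.0.0/16 (H2) depth=16
  + 161.0.0.0/8 (H2) depth=8
  + 5.124.251.54/32 (H1) depth=32
  + 192.254.48.0/25 (H2) depth=25
  del 182.246.0.0/16 (clear depth 16)
  + 182.240.0.0/12 (H2) depth=12
  + 161.38.96.0/20 (H1) depth=20
  ? 161.1.44.17  path d0:-→d1:-→d2:-→d3:-→d4:-→d5:-→d6:-→d7:-→d8:H2→d9:-→d10:-  best=H2
  ? 192.254.48.3  path d0:-→d1:-→d2:-→d3:-→d4:-→d5:-→d6:-→d7:-→d8:-→d9:-→d10:-→d11:-→d12:-→d13:-→d14:-→d15:-→d16:-→d17:-→d18:-→d19:-→d20:-→d21:-→d22:-→d23:-→d24:-→d25:H2  best=H2
  + 182.0.0.0/8 (H0) depth=8
  + 0.0.0.0/0 (H1) depth=0
  + 192.254.48.28/31 (H1) depth=31
  ? 5.124.251.54  path d0:H1→d1:-→d2:-→d3:-→d4:-→d5:-→d6:-→d7:-→d8:-→d9:-→d10:-→d11:-→d12:-→d13:-→d14:-→d15:-→d16:-→d17:-→d18:-→d19:-→d20:-→d21:-→d22:-→d23:-→d24:-→d25:-→d26:-→d27:-→d28:-→d29:-→d30:-→d31:-→d32:H1  best=H1
  + 192.254.48.0/20 (H0) depth=20
  ? 182.240.0.0  path d0:H1→d1:-→d2:-→d3:-→d4:-→d5:-→d6:-→d7:-→d8:H0→d9:-→d10:-→d11:-→d12:H2→d13:-  best=H2
  ? 182.240.6.255  path d0:H1→d1:-→d2:-→d3:-→d4:-→d5:-→d6:-→d7:-→d8:H0→d9:-→d10:-→d11:-→d12:H2→d13:-  best=H2
  ? 5.124.251.54  path d0:H1→d1:-→d2:-→d3:-→d4:-→d5:-→d6:-→d7:-→d8:-→d9:-→d10:-→d11:-→d12:-→d13:-→d14:-→d15:-→d16:-→d17:-→d18:-→d19:-→d20:-→d21:-→d22:-→d23:-→d24:-→d25:-→d26:-→d27:-→d28:-→d29:-→d30:-→d31:-→d32:H1  best=H1
  + 0.0.0.0/0 (H0) depth=0
  + 5.112.0.0/12 (H2) depth=12
  + 0.0.0.0/0 (H1) depth=0
  del 5.124.251.54/32 (clear depth 32)
  + 182.246.111.128/32 (H0) depth=32
  + 161.38.96.0/24 (H1) depth=24
  ? 161.112.7.124  path d0:H1→d1:-→d2:-→d3:-→d4:-→d5:-→d6:-→d7:-→d8:H2→d9:-  best=H2
  ? 192.254.48.3  path d0:H1→d1:-→d2:-→d3:-→d4:-→d5:-→d6:-→d7:-→d8:-→d9:-→d10:-→d11:-→d12:-→d13:-→d14:-→d15:-→d16:-→d17:-→d18:-→d19:-→d20:H0→d21:-→d22:-→d23:-→d24:-→d25:H2→d26:-→d27:-  best=H2
  + 192.254.48.16/28 (H1) depth=28
  ? 28.214.89.54  path d0:H1→d1:-→d2:-→d3:-  best=H1

== LOOKUPS ==
["H2","H2","H1","H2","H2","H1","H2","H2","H1"]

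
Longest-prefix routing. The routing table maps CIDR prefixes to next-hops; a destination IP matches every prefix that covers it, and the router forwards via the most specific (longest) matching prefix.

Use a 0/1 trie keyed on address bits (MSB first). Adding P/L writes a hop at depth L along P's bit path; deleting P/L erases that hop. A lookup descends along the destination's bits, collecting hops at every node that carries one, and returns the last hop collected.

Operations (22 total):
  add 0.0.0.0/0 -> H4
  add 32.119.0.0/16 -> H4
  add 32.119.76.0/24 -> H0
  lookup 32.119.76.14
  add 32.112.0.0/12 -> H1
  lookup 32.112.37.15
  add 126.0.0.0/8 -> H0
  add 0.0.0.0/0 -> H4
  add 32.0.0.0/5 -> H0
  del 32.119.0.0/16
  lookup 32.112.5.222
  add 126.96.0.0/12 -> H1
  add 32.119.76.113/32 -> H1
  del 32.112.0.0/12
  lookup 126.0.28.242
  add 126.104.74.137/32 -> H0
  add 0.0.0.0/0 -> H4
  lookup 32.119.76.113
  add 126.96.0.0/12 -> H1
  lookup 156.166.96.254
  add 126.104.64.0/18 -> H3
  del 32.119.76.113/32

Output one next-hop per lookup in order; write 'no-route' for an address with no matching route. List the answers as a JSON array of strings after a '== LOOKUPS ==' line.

Process each operation:
  + 0.0.0.0/0 (H4) depth=0
  + 32.119.0.0/16 (H4) depth=16
  + 32.119.76.0/24 (H0) depth=24
  ? 32.119.76.14  path d0:H4→d1:-→d2:-→d3:-→d4:-→d5:-→d6:-→d7:-→d8:-→d9:-→d10:-→d11:-→d12:-→d13:-→d14:-→d15:-→d16:H4→d17:-→d18:-→d19:-→d20:-→d21:-→d22:-→d23:-→d24:H0  best=H0
  + 32.112.0.0/12 (H1) depth=12
  ? 32.112.37.15  path d0:H4→d1:-→d2:-→d3:-→d4:-→d5:-→d6:-→d7:-→d8:-→d9:-→d10:-→d11:-→d12:H1→d13:-  best=H1
  + 126.0.0.0/8 (H0) depth=8
  + 0.0.0.0/0 (H4) depth=0
  + 32.0.0.0/5 (H0) depth=5
  - 32.119.0.0/16 clear@16
  ? 32.112.5.222  path d0:H4→d1:-→d2:-→d3:-→d4:-→d5:H0→d6:-→d7:-→d8:-→d9:-→d10:-→d11:-→d12:H1→d13:-  best=H1
  + 126.96.0.0/12 (H1) depth=12
  + 32.119.76.113/32 (H1) depth=32
  - 32.112.0.0/12 clear@12
  ? 126.0.28.242  path d0:H4→d1:-→d2:-→d3:-→d4:-→d5:-→d6:-→d7:-→d8:H0→d9:-  best=H0
  + 126.104.74.137/32 (H0) depth=32
  + 0.0.0.0/0 (H4) depth=0
  ? 32.119.76.113  path d0:H4→d1:-→d2:-→d3:-→d4:-→d5:H0→d6:-→d7:-→d8:-→d9:-→d10:-→d11:-→d12:-→d13:-→d14:-→d15:-→d16:-→d17:-→d18:-→d19:-→d20:-→d21:-→d22:-→d23:-→d24:H0→d25:-→d26:-→d27:-→d28:-→d29:-→d30:-→d31:-→d32:H1  best=H1
  + 126.96.0.0/12 (H1) depth=12
  ? 156.166.96.254  path d0:H4  best=H4
  + 126.104.64.0/18 (H3) depth=18
  - 32.119.76.113/32 clear@32

== LOOKUPS ==
["H0","H1","H1","H0","H1","H4"]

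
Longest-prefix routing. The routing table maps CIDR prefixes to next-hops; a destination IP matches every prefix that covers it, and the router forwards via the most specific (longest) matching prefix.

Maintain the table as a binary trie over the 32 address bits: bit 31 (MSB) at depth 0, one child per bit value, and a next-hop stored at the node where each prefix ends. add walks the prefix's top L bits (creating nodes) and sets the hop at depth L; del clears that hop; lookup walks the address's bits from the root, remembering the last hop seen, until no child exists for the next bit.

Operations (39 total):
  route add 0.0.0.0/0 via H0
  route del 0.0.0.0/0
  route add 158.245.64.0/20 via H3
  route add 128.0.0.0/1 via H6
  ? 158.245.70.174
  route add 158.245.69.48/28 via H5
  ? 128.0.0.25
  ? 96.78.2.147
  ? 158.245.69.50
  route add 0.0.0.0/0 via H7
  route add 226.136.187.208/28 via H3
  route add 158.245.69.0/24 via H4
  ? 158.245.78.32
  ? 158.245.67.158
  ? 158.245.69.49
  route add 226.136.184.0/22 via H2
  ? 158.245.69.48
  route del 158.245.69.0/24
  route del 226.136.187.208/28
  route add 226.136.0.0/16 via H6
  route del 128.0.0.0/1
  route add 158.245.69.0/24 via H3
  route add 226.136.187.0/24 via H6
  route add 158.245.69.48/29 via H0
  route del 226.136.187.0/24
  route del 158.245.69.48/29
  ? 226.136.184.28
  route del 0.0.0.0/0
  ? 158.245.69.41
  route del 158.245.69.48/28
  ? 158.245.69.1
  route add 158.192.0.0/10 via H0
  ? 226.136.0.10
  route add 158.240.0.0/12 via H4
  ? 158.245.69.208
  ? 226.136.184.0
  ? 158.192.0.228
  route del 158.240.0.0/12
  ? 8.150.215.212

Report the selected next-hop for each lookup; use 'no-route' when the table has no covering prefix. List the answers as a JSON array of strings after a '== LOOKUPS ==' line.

Process each operation:
  add 0.0.0.0/0 -> H0 at depth 0
  - 0.0.0.0/0 clear@0
  add 158.245.64.0/20 -> H3 at depth 20
  add 128.0.0.0/1 -> H6 at depth 1
  lookup 158.245.70.174: bits 10011110111101010100 walk d0:-→d1:H6→d2:-→d3:-→d4:-→d5:-→d6:-→d7:-→d8:-→d9:-→d10:-→d11:-→d12:-→d13:-→d14:-→d15:-→d16:-→d17:-→d18:-→d19:-→d20:H3 -> H3
  add 158.245.69.48/28 -> H5 at depth 28
  lookup 128.0.0.25: bits 100 walk d0:-→d1:H6→d2:-→d3:- -> H6
  lookup 96.78.2.147: bits ε walk d0:- -> no-route
  lookup 158.245.69.50: bits 1001111011110101010001010011 walk d0:-→d1:H6→d2:-→d3:-→d4:-→d5:-→d6:-→d7:-→d8:-→d9:-→d10:-→d11:-→d12:-→d13:-→d14:-→d15:-→d16:-→d17:-→d18:-→d19:-→d20:H3→d21:-→d22:-→d23:-→d24:-→d25:-→d26:-→d27:-→d28:H5 -> H5
  add 0.0.0.0/0 -> H7 at depth 0
  add 226.136.187.208/28 -> H3 at depth 28
  add 158.245.69.0/24 -> H4 at depth 24
  lookup 158.245.78.32: bits 10011110111101010100 walk d0:H7→d1:H6→d2:-→d3:-→d4:-→d5:-→d6:-→d7:-→d8:-→d9:-→d10:-→d11:-→d12:-→d13:-→d14:-→d15:-→d16:-→d17:-→d18:-→d19:-→d20:H3 -> H3
  lookup 158.245.67.158: bits 100111101111010101000 walk d0:H7→d1:H6→d2:-→d3:-→d4:-→d5:-→d6:-→d7:-→d8:-→d9:-→d10:-→d11:-→d12:-→d13:-→d14:-→d15:-→d16:-→d17:-→d18:-→d19:-→d20:H3→d21:- -> H3
  lookup 158.245.69.49: bits 1001111011110101010001010011 walk d0:H7→d1:H6→d2:-→d3:-→d4:-→d5:-→d6:-→d7:-→d8:-→d9:-→d10:-→d11:-→d12:-→d13:-→d14:-→d15:-→d16:-→d17:-→d18:-→d19:-→d20:H3→d21:-→d22:-→d23:-→d24:H4→d25:-→d26:-→d27:-→d28:H5 -> H5
  add 226.136.184.0/22 -> H2 at depth 22
  lookup 158.245.69.48: bits 1001111011110101010001010011 walk d0:H7→d1:H6→d2:-→d3:-→d4:-→d5:-→d6:-→d7:-→d8:-→d9:-→d10:-→d11:-→d12:-→d13:-→d14:-→d15:-→d16:-→d17:-→d18:-→d19:-→d20:H3→d21:-→d22:-→d23:-→d24:H4→d25:-→d26:-→d27:-→d28:H5 -> H5
  - 158.245.69.0/24 clear@24
  - 226.136.187.208/28 clear@28
  add 226.136.0.0/16 -> H6 at depth 16
  - 128.0.0.0/1 clear@1
  add 158.245.69.0/24 -> H3 at depth 24
  add 226.136.187.0/24 -> H6 at depth 24
  add 158.245.69.48/29 -> H0 at depth 29
  - 226.136.187.0/24 clear@24
  - 158.245.69.48/29 clear@29
  lookup 226.136.184.28: bits 1110001010001000101110 walk d0:H7→d1:-→d2:-→d3:-→d4:-→d5:-→d6:-→d7:-→d8:-→d9:-→d10:-→d11:-→d12:-→d13:-→d14:-→d15:-→d16:H6→d17:-→d18:-→d19:-→d20:-→d21:-→d22:H2 -> H2
  - 0.0.0.0/0 clear@0
  lookup 158.245.69.41: bits 100111101111010101000101001 walk d0:-→d1:-→d2:-→d3:-→d4:-→d5:-→d6:-→d7:-→d8:-→d9:-→d10:-→d11:-→d12:-→d13:-→d14:-→d15:-→d16:-→d17:-→d18:-→d19:-→d20:H3→d21:-→d22:-→d23:-→d24:H3→d25:-→d26:-→d27:- -> H3
  - 158.245.69.48/28 clear@28
  lookup 158.245.69.1: bits 10011110111101010100010100 walk d0:-→d1:-→d2:-→d3:-→d4:-→d5:-→d6:-→d7:-→d8:-→d9:-→d10:-→d11:-→d12:-→d13:-→d14:-→d15:-→d16:-→d17:-→d18:-→d19:-→d20:H3→d21:-→d22:-→d23:-→d24:H3→d25:-→d26:- -> H3
  add 158.192.0.0/10 -> H0 at depth 10
  lookup 226.136.0.10: bits 1110001010001000 walk d0:-→d1:-→d2:-→d3:-→d4:-→d5:-→d6:-→d7:-→d8:-→d9:-→d10:-→d11:-→d12:-→d13:-→d14:-→d15:-→d16:H6 -> H6
  add 158.240.0.0/12 -> H4 at depth 12
  lookup 158.245.69.208: bits 100111101111010101000101 walk d0:-→d1:-→d2:-→d3:-→d4:-→d5:-→d6:-→d7:-→d8:-→d9:-→d10:H0→d11:-→d12:H4→d13:-→d14:-→d15:-→d16:-→d17:-→d18:-→d19:-→d20:H3→d21:-→d22:-→d23:-→d24:H3 -> H3
  lookup 226.136.184.0: bits 1110001010001000101110 walk d0:-→d1:-→d2:-→d3:-→d4:-→d5:-→d6:-→d7:-→d8:-→d9:-→d10:-→d11:-→d12:-→d13:-→d14:-→d15:-→d16:H6→d17:-→d18:-→d19:-→d20:-→d21:-→d22:H2 -> H2
  lookup 158.192.0.228: bits 1001111011 walk d0:-→d1:-→d2:-→d3:-→d4:-→d5:-→d6:-→d7:-→d8:-→d9:-→d10:H0 -> H0
  - 158.240.0.0/12 clear@12
  lookup 8.150.215.212: bits ε walk d0:- -> no-route

== LOOKUPS ==
["H3","H6","no-route","H5","H3","H3","H5","H5","H2","H3","H3","H6","H3","H2","H0","no-route"]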